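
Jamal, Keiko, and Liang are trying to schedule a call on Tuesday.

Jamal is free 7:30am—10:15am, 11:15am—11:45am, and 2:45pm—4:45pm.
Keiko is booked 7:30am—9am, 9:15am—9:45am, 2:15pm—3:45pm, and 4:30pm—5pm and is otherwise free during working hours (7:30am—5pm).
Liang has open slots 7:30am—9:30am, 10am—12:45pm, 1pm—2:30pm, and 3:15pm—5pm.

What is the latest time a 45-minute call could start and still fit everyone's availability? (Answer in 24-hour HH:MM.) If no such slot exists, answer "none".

Keiko free within 07:30–17:00: 09:00–09:15, 09:45–14:15, 15:45–16:30.
Jamal ∩ Keiko: 09:00–09:15, 09:45–10:15, 11:15–11:45, 15:45–16:30.
Jamal ∩ Keiko ∩ Liang: 09:00–09:15, 10:00–10:15, 11:15–11:45, 15:45–16:30.
Windows ≥ 45 min: 15:45–16:30.
Latest start in the last window 15:45–16:30 is 16:30 − 45 min = 15:45.

15:45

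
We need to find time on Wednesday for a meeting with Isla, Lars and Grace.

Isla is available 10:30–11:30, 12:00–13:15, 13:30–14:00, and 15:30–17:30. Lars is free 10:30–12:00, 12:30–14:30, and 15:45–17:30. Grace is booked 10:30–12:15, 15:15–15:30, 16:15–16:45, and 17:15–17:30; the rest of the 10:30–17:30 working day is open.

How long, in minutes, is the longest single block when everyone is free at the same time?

45 minutes

Grace free within 10:30–17:30: 12:15–15:15, 15:30–16:15, 16:45–17:15.
Isla ∩ Lars: 10:30–11:30, 12:30–13:15, 13:30–14:00, 15:45–17:30.
Isla ∩ Lars ∩ Grace: 12:30–13:15, 13:30–14:00, 15:45–16:15, 16:45–17:15.
Common window lengths: 45, 30, 30, 30 min; longest is 45.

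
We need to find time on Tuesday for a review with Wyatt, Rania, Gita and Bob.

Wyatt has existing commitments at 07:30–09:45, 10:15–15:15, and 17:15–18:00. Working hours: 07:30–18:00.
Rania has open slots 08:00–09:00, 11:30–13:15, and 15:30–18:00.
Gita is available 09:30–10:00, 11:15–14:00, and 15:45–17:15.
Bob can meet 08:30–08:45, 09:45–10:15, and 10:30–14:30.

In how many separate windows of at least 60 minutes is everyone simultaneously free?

0

Wyatt free within 07:30–18:00: 09:45–10:15, 15:15–17:15.
Wyatt ∩ Rania: 15:30–17:15.
Wyatt ∩ Rania ∩ Gita: 15:45–17:15.
Wyatt ∩ Rania ∩ Gita ∩ Bob: (none).
Windows ≥ 60 min: (none).
That's 0 windows.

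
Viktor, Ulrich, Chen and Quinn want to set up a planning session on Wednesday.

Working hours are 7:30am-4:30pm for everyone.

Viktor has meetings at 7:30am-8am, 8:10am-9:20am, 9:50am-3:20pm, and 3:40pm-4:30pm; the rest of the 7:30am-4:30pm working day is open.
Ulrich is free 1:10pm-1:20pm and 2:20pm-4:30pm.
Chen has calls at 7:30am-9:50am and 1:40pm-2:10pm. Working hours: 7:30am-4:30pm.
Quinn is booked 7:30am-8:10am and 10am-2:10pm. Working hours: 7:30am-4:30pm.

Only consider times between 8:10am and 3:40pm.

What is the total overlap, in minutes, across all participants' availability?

Viktor free within 07:30–16:30: 08:00–08:10, 09:20–09:50, 15:20–15:40.
Chen free within 07:30–16:30: 09:50–13:40, 14:10–16:30.
Quinn free within 07:30–16:30: 08:10–10:00, 14:10–16:30.
Viktor ∩ Ulrich: 15:20–15:40.
Viktor ∩ Ulrich ∩ Chen: 15:20–15:40.
Viktor ∩ Ulrich ∩ Chen ∩ Quinn: 15:20–15:40.
Restricted to 08:10–15:40: 15:20–15:40.
Total common minutes: 20.

20 minutes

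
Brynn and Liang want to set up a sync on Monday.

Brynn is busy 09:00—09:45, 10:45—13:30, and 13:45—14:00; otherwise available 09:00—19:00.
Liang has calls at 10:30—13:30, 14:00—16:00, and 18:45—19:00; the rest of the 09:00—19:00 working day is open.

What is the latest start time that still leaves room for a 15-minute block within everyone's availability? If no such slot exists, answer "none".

18:30

Brynn free within 09:00–19:00: 09:45–10:45, 13:30–13:45, 14:00–19:00.
Liang free within 09:00–19:00: 09:00–10:30, 13:30–14:00, 16:00–18:45.
Brynn ∩ Liang: 09:45–10:30, 13:30–13:45, 16:00–18:45.
Windows ≥ 15 min: 09:45–10:30, 13:30–13:45, 16:00–18:45.
Latest start in the last window 16:00–18:45 is 18:45 − 15 min = 18:30.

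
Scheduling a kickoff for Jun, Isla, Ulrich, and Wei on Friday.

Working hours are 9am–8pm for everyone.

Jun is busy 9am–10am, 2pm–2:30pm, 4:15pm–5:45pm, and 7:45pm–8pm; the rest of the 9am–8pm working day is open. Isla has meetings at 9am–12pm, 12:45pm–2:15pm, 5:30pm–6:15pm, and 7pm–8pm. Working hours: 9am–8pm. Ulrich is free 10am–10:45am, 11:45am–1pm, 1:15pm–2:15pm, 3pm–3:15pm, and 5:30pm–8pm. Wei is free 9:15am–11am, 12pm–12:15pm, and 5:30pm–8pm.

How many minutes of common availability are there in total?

Jun free within 09:00–20:00: 10:00–14:00, 14:30–16:15, 17:45–19:45.
Isla free within 09:00–20:00: 12:00–12:45, 14:15–17:30, 18:15–19:00.
Jun ∩ Isla: 12:00–12:45, 14:30–16:15, 18:15–19:00.
Jun ∩ Isla ∩ Ulrich: 12:00–12:45, 15:00–15:15, 18:15–19:00.
Jun ∩ Isla ∩ Ulrich ∩ Wei: 12:00–12:15, 18:15–19:00.
Total common minutes: 15 + 45 = 60.

60 minutes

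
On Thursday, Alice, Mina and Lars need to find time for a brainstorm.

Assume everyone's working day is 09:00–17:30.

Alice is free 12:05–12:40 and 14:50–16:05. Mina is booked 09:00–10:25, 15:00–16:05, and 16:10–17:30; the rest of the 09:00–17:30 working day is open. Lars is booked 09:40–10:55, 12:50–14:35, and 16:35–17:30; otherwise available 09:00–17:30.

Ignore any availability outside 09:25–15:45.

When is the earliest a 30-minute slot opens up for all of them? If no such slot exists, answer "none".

12:05

Mina free within 09:00–17:30: 10:25–15:00, 16:05–16:10.
Lars free within 09:00–17:30: 09:00–09:40, 10:55–12:50, 14:35–16:35.
Alice ∩ Mina: 12:05–12:40, 14:50–15:00.
Alice ∩ Mina ∩ Lars: 12:05–12:40, 14:50–15:00.
Restricted to 09:25–15:45: 12:05–12:40, 14:50–15:00.
Windows ≥ 30 min: 12:05–12:40.
Earliest such window starts at 12:05.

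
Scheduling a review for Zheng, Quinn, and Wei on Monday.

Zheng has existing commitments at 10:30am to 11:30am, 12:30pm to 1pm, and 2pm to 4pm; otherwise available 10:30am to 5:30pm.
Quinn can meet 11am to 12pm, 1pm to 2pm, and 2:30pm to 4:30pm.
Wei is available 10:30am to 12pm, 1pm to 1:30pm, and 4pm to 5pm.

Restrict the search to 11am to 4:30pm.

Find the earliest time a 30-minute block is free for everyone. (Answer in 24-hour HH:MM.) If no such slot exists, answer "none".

Zheng free within 10:30–17:30: 11:30–12:30, 13:00–14:00, 16:00–17:30.
Zheng ∩ Quinn: 11:30–12:00, 13:00–14:00, 16:00–16:30.
Zheng ∩ Quinn ∩ Wei: 11:30–12:00, 13:00–13:30, 16:00–16:30.
Restricted to 11:00–16:30: 11:30–12:00, 13:00–13:30, 16:00–16:30.
Windows ≥ 30 min: 11:30–12:00, 13:00–13:30, 16:00–16:30.
Earliest such window starts at 11:30.

11:30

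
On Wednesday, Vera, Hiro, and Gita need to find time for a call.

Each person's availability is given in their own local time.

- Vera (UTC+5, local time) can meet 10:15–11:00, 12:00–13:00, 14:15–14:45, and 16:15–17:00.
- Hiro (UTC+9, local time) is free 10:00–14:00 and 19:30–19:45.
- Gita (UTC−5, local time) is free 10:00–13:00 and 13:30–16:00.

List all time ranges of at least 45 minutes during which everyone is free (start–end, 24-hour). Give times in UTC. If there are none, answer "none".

none

Vera → UTC: 05:15–06:00, 07:00–08:00, 09:15–09:45, 11:15–12:00.
Hiro → UTC: 01:00–05:00, 10:30–10:45.
Gita → UTC: 15:00–18:00, 18:30–21:00.
Vera ∩ Hiro: (none).
Vera ∩ Hiro ∩ Gita: (none).
Windows ≥ 45 min: (none).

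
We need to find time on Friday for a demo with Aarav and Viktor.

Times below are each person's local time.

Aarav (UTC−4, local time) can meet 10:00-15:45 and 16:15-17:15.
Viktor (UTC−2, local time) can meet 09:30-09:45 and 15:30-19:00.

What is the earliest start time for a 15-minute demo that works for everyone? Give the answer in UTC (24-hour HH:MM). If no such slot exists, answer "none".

Aarav → UTC: 14:00–19:45, 20:15–21:15.
Viktor → UTC: 11:30–11:45, 17:30–21:00.
Aarav ∩ Viktor: 17:30–19:45, 20:15–21:00.
Windows ≥ 15 min: 17:30–19:45, 20:15–21:00.
Earliest such window starts at 17:30.

17:30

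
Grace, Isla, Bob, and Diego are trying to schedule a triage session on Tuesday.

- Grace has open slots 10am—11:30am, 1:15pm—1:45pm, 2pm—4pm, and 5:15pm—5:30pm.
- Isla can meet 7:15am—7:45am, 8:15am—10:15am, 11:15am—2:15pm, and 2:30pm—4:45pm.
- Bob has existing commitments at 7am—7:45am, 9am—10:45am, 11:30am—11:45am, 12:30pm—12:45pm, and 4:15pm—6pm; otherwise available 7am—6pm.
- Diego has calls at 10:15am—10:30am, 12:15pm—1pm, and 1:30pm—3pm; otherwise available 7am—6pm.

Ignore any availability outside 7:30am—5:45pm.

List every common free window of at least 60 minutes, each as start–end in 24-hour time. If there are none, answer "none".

Bob free within 07:00–18:00: 07:45–09:00, 10:45–11:30, 11:45–12:30, 12:45–16:15.
Diego free within 07:00–18:00: 07:00–10:15, 10:30–12:15, 13:00–13:30, 15:00–18:00.
Grace ∩ Isla: 10:00–10:15, 11:15–11:30, 13:15–13:45, 14:00–14:15, 14:30–16:00.
Grace ∩ Isla ∩ Bob: 11:15–11:30, 13:15–13:45, 14:00–14:15, 14:30–16:00.
Grace ∩ Isla ∩ Bob ∩ Diego: 11:15–11:30, 13:15–13:30, 15:00–16:00.
Restricted to 07:30–17:45: 11:15–11:30, 13:15–13:30, 15:00–16:00.
Windows ≥ 60 min: 15:00–16:00.

15:00–16:00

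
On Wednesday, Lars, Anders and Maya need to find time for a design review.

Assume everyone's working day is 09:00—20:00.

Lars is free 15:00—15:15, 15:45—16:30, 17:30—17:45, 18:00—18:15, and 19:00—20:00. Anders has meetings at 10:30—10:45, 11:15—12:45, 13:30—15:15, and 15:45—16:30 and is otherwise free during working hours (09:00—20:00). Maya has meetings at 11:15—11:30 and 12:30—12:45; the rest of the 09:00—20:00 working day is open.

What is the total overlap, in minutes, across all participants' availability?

Anders free within 09:00–20:00: 09:00–10:30, 10:45–11:15, 12:45–13:30, 15:15–15:45, 16:30–20:00.
Maya free within 09:00–20:00: 09:00–11:15, 11:30–12:30, 12:45–20:00.
Lars ∩ Anders: 17:30–17:45, 18:00–18:15, 19:00–20:00.
Lars ∩ Anders ∩ Maya: 17:30–17:45, 18:00–18:15, 19:00–20:00.
Total common minutes: 15 + 15 + 60 = 90.

90 minutes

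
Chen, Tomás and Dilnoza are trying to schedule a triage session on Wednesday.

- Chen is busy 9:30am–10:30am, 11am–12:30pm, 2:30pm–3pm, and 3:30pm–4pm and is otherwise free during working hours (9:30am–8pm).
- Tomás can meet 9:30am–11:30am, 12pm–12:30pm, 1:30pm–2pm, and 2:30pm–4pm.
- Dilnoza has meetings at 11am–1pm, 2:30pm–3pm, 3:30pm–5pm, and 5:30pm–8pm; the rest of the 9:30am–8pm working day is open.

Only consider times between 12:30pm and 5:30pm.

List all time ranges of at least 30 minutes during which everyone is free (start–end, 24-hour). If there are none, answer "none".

13:30–14:00, 15:00–15:30

Chen free within 09:30–20:00: 10:30–11:00, 12:30–14:30, 15:00–15:30, 16:00–20:00.
Dilnoza free within 09:30–20:00: 09:30–11:00, 13:00–14:30, 15:00–15:30, 17:00–17:30.
Chen ∩ Tomás: 10:30–11:00, 13:30–14:00, 15:00–15:30.
Chen ∩ Tomás ∩ Dilnoza: 10:30–11:00, 13:30–14:00, 15:00–15:30.
Restricted to 12:30–17:30: 13:30–14:00, 15:00–15:30.
Windows ≥ 30 min: 13:30–14:00, 15:00–15:30.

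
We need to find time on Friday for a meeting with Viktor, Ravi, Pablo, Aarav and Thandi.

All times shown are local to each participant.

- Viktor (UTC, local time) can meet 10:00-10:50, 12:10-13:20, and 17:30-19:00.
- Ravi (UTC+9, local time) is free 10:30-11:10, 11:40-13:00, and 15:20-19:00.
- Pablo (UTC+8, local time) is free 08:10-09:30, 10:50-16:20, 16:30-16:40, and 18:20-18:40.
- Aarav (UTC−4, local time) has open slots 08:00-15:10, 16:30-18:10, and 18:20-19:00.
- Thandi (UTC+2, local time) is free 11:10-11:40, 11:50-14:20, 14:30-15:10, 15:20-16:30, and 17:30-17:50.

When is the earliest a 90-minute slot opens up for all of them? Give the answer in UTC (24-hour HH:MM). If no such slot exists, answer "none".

Viktor → UTC: 10:00–10:50, 12:10–13:20, 17:30–19:00.
Ravi → UTC: 01:30–02:10, 02:40–04:00, 06:20–10:00.
Pablo → UTC: 00:10–01:30, 02:50–08:20, 08:30–08:40, 10:20–10:40.
Aarav → UTC: 12:00–19:10, 20:30–22:10, 22:20–23:00.
Thandi → UTC: 09:10–09:40, 09:50–12:20, 12:30–13:10, 13:20–14:30, 15:30–15:50.
Viktor ∩ Ravi: (none).
Viktor ∩ Ravi ∩ Pablo: (none).
Viktor ∩ Ravi ∩ Pablo ∩ Aarav: (none).
Viktor ∩ Ravi ∩ Pablo ∩ Aarav ∩ Thandi: (none).
Windows ≥ 90 min: (none).

none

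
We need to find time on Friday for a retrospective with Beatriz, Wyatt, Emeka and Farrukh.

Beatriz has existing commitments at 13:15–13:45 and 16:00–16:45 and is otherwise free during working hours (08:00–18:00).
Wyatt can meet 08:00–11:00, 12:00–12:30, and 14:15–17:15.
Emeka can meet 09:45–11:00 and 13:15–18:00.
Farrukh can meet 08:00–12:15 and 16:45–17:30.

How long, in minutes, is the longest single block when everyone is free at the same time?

75 minutes

Beatriz free within 08:00–18:00: 08:00–13:15, 13:45–16:00, 16:45–18:00.
Beatriz ∩ Wyatt: 08:00–11:00, 12:00–12:30, 14:15–16:00, 16:45–17:15.
Beatriz ∩ Wyatt ∩ Emeka: 09:45–11:00, 14:15–16:00, 16:45–17:15.
Beatriz ∩ Wyatt ∩ Emeka ∩ Farrukh: 09:45–11:00, 16:45–17:15.
Common window lengths: 75, 30 min; longest is 75.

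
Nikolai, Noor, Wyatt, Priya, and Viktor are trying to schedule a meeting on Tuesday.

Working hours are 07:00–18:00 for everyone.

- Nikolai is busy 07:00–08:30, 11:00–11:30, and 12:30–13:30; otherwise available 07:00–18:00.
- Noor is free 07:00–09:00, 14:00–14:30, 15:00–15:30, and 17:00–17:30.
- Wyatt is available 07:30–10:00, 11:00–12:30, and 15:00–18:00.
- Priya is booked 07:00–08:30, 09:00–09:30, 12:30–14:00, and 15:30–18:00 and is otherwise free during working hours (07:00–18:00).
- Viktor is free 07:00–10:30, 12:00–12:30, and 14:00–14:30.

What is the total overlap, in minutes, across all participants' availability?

Nikolai free within 07:00–18:00: 08:30–11:00, 11:30–12:30, 13:30–18:00.
Priya free within 07:00–18:00: 08:30–09:00, 09:30–12:30, 14:00–15:30.
Nikolai ∩ Noor: 08:30–09:00, 14:00–14:30, 15:00–15:30, 17:00–17:30.
Nikolai ∩ Noor ∩ Wyatt: 08:30–09:00, 15:00–15:30, 17:00–17:30.
Nikolai ∩ Noor ∩ Wyatt ∩ Priya: 08:30–09:00, 15:00–15:30.
Nikolai ∩ Noor ∩ Wyatt ∩ Priya ∩ Viktor: 08:30–09:00.
Total common minutes: 30.

30 minutes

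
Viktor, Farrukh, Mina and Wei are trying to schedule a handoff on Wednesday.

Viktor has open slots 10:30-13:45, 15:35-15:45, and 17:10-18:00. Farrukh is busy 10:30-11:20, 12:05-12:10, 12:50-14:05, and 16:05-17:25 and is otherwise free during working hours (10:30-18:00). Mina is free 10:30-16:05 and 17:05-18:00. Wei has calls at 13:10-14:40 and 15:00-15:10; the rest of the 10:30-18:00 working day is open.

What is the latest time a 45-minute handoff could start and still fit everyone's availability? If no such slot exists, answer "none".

11:20

Farrukh free within 10:30–18:00: 11:20–12:05, 12:10–12:50, 14:05–16:05, 17:25–18:00.
Wei free within 10:30–18:00: 10:30–13:10, 14:40–15:00, 15:10–18:00.
Viktor ∩ Farrukh: 11:20–12:05, 12:10–12:50, 15:35–15:45, 17:25–18:00.
Viktor ∩ Farrukh ∩ Mina: 11:20–12:05, 12:10–12:50, 15:35–15:45, 17:25–18:00.
Viktor ∩ Farrukh ∩ Mina ∩ Wei: 11:20–12:05, 12:10–12:50, 15:35–15:45, 17:25–18:00.
Windows ≥ 45 min: 11:20–12:05.
Latest start in the last window 11:20–12:05 is 12:05 − 45 min = 11:20.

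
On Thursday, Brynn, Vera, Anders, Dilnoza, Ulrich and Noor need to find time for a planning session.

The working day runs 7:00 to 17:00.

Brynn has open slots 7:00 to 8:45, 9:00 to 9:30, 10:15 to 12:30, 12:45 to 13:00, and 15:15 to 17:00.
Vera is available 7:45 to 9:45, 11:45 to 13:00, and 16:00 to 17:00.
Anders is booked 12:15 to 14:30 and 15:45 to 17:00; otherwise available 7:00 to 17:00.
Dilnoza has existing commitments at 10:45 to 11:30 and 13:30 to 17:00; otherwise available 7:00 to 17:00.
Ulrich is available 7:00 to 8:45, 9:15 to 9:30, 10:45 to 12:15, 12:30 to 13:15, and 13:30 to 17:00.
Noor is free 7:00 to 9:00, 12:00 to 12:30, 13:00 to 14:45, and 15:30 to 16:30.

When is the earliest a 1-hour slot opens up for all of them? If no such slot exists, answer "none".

Anders free within 07:00–17:00: 07:00–12:15, 14:30–15:45.
Dilnoza free within 07:00–17:00: 07:00–10:45, 11:30–13:30.
Brynn ∩ Vera: 07:45–08:45, 09:00–09:30, 11:45–12:30, 12:45–13:00, 16:00–17:00.
Brynn ∩ Vera ∩ Anders: 07:45–08:45, 09:00–09:30, 11:45–12:15.
Brynn ∩ Vera ∩ Anders ∩ Dilnoza: 07:45–08:45, 09:00–09:30, 11:45–12:15.
Brynn ∩ Vera ∩ Anders ∩ Dilnoza ∩ Ulrich: 07:45–08:45, 09:15–09:30, 11:45–12:15.
Brynn ∩ Vera ∩ Anders ∩ Dilnoza ∩ Ulrich ∩ Noor: 07:45–08:45, 12:00–12:15.
Windows ≥ 60 min: 07:45–08:45.
Earliest such window starts at 07:45.

07:45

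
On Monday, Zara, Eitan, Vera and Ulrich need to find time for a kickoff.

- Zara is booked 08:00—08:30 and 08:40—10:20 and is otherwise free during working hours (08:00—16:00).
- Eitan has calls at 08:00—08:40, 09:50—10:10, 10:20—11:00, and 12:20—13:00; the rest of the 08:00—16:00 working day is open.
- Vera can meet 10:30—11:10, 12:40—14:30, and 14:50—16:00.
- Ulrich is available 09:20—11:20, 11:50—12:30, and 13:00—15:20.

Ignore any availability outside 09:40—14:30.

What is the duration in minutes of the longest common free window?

90 minutes

Zara free within 08:00–16:00: 08:30–08:40, 10:20–16:00.
Eitan free within 08:00–16:00: 08:40–09:50, 10:10–10:20, 11:00–12:20, 13:00–16:00.
Zara ∩ Eitan: 11:00–12:20, 13:00–16:00.
Zara ∩ Eitan ∩ Vera: 11:00–11:10, 13:00–14:30, 14:50–16:00.
Zara ∩ Eitan ∩ Vera ∩ Ulrich: 11:00–11:10, 13:00–14:30, 14:50–15:20.
Restricted to 09:40–14:30: 11:00–11:10, 13:00–14:30.
Common window lengths: 10, 90 min; longest is 90.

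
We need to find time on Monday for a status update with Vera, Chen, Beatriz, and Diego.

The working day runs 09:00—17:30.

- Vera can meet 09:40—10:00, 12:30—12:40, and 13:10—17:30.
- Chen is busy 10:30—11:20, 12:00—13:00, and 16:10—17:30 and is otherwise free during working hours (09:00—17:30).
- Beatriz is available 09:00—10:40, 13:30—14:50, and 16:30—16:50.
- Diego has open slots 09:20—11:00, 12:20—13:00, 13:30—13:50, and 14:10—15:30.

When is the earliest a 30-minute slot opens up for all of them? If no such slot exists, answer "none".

Chen free within 09:00–17:30: 09:00–10:30, 11:20–12:00, 13:00–16:10.
Vera ∩ Chen: 09:40–10:00, 13:10–16:10.
Vera ∩ Chen ∩ Beatriz: 09:40–10:00, 13:30–14:50.
Vera ∩ Chen ∩ Beatriz ∩ Diego: 09:40–10:00, 13:30–13:50, 14:10–14:50.
Windows ≥ 30 min: 14:10–14:50.
Earliest such window starts at 14:10.

14:10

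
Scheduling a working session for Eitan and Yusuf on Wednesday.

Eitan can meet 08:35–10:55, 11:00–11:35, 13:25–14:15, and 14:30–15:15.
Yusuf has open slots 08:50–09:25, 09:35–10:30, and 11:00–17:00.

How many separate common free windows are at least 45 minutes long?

3

Eitan ∩ Yusuf: 08:50–09:25, 09:35–10:30, 11:00–11:35, 13:25–14:15, 14:30–15:15.
Windows ≥ 45 min: 09:35–10:30, 13:25–14:15, 14:30–15:15.
That's 3 windows.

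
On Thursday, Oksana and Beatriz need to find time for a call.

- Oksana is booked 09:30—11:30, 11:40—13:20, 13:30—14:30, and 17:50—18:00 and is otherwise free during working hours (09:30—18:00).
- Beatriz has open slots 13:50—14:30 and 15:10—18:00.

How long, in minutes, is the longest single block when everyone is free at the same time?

160 minutes

Oksana free within 09:30–18:00: 11:30–11:40, 13:20–13:30, 14:30–17:50.
Oksana ∩ Beatriz: 15:10–17:50.
Single common window of 160 minutes.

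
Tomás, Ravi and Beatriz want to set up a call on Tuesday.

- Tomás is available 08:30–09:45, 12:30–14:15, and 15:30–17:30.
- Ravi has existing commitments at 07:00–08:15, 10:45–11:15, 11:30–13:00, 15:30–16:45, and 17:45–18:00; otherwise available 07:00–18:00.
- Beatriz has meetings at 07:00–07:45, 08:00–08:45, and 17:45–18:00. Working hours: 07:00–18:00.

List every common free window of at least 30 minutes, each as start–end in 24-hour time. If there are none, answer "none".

Ravi free within 07:00–18:00: 08:15–10:45, 11:15–11:30, 13:00–15:30, 16:45–17:45.
Beatriz free within 07:00–18:00: 07:45–08:00, 08:45–17:45.
Tomás ∩ Ravi: 08:30–09:45, 13:00–14:15, 16:45–17:30.
Tomás ∩ Ravi ∩ Beatriz: 08:45–09:45, 13:00–14:15, 16:45–17:30.
Windows ≥ 30 min: 08:45–09:45, 13:00–14:15, 16:45–17:30.

08:45–09:45, 13:00–14:15, 16:45–17:30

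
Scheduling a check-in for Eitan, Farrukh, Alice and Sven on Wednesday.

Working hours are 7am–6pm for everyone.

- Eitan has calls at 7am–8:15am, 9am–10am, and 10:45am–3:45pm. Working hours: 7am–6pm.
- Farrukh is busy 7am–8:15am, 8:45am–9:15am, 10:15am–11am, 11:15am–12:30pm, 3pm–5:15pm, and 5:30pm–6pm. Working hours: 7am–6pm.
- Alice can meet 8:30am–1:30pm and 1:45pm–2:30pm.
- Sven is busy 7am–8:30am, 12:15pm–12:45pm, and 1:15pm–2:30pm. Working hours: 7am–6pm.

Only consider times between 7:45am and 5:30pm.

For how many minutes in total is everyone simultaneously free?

Eitan free within 07:00–18:00: 08:15–09:00, 10:00–10:45, 15:45–18:00.
Farrukh free within 07:00–18:00: 08:15–08:45, 09:15–10:15, 11:00–11:15, 12:30–15:00, 17:15–17:30.
Sven free within 07:00–18:00: 08:30–12:15, 12:45–13:15, 14:30–18:00.
Eitan ∩ Farrukh: 08:15–08:45, 10:00–10:15, 17:15–17:30.
Eitan ∩ Farrukh ∩ Alice: 08:30–08:45, 10:00–10:15.
Eitan ∩ Farrukh ∩ Alice ∩ Sven: 08:30–08:45, 10:00–10:15.
Restricted to 07:45–17:30: 08:30–08:45, 10:00–10:15.
Total common minutes: 15 + 15 = 30.

30 minutes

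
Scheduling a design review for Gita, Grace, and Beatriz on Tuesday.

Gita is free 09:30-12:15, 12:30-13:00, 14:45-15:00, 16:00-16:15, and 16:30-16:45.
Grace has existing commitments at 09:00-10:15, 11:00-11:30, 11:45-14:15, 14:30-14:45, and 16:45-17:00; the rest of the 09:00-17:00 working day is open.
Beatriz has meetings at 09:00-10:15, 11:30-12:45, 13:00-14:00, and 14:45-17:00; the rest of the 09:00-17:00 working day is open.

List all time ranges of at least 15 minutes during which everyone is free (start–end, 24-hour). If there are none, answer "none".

10:15–11:00

Grace free within 09:00–17:00: 10:15–11:00, 11:30–11:45, 14:15–14:30, 14:45–16:45.
Beatriz free within 09:00–17:00: 10:15–11:30, 12:45–13:00, 14:00–14:45.
Gita ∩ Grace: 10:15–11:00, 11:30–11:45, 14:45–15:00, 16:00–16:15, 16:30–16:45.
Gita ∩ Grace ∩ Beatriz: 10:15–11:00.
Windows ≥ 15 min: 10:15–11:00.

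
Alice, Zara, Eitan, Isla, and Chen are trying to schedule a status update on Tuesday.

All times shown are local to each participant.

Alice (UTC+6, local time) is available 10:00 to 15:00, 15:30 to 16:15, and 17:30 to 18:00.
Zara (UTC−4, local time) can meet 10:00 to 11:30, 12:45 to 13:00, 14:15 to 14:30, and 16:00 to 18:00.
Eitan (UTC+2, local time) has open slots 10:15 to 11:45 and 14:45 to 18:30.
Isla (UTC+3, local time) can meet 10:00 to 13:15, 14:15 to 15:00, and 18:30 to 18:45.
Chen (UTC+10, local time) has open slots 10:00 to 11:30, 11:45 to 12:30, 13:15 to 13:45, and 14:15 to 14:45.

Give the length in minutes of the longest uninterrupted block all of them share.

0 minutes

Alice → UTC: 04:00–09:00, 09:30–10:15, 11:30–12:00.
Zara → UTC: 14:00–15:30, 16:45–17:00, 18:15–18:30, 20:00–22:00.
Eitan → UTC: 08:15–09:45, 12:45–16:30.
Isla → UTC: 07:00–10:15, 11:15–12:00, 15:30–15:45.
Chen → UTC: 00:00–01:30, 01:45–02:30, 03:15–03:45, 04:15–04:45.
Alice ∩ Zara: (none).
Alice ∩ Zara ∩ Eitan: (none).
Alice ∩ Zara ∩ Eitan ∩ Isla: (none).
Alice ∩ Zara ∩ Eitan ∩ Isla ∩ Chen: (none).
No common window.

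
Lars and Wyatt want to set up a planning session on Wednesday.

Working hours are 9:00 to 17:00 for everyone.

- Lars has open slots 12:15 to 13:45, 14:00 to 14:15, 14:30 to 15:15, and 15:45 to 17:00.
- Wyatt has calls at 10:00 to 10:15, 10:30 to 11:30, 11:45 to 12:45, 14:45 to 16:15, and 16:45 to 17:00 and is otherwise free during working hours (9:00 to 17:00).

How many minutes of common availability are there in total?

120 minutes

Wyatt free within 09:00–17:00: 09:00–10:00, 10:15–10:30, 11:30–11:45, 12:45–14:45, 16:15–16:45.
Lars ∩ Wyatt: 12:45–13:45, 14:00–14:15, 14:30–14:45, 16:15–16:45.
Total common minutes: 60 + 15 + 15 + 30 = 120.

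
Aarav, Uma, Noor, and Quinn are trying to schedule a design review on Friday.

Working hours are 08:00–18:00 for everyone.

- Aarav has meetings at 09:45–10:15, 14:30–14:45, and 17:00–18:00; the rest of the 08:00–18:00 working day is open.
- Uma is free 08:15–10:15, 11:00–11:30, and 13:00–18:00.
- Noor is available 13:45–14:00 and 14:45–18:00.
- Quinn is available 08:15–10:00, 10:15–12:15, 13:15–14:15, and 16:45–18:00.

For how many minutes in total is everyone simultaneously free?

30 minutes

Aarav free within 08:00–18:00: 08:00–09:45, 10:15–14:30, 14:45–17:00.
Aarav ∩ Uma: 08:15–09:45, 11:00–11:30, 13:00–14:30, 14:45–17:00.
Aarav ∩ Uma ∩ Noor: 13:45–14:00, 14:45–17:00.
Aarav ∩ Uma ∩ Noor ∩ Quinn: 13:45–14:00, 16:45–17:00.
Total common minutes: 15 + 15 = 30.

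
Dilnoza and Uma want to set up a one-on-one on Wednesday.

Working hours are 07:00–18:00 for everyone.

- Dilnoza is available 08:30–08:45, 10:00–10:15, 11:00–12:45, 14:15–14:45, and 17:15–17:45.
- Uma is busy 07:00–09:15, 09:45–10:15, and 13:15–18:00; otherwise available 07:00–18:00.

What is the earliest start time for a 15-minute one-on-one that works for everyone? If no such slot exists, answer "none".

11:00

Uma free within 07:00–18:00: 09:15–09:45, 10:15–13:15.
Dilnoza ∩ Uma: 11:00–12:45.
Windows ≥ 15 min: 11:00–12:45.
Earliest such window starts at 11:00.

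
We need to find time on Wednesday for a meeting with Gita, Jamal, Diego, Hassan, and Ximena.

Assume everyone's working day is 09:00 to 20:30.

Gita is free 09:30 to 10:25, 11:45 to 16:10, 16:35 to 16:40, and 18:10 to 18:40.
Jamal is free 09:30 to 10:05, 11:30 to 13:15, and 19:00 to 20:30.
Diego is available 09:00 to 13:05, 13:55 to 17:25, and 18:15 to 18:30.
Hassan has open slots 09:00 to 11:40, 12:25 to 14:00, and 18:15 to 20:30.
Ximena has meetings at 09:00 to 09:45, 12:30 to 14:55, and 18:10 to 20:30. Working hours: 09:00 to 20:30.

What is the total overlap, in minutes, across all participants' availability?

Ximena free within 09:00–20:30: 09:45–12:30, 14:55–18:10.
Gita ∩ Jamal: 09:30–10:05, 11:45–13:15.
Gita ∩ Jamal ∩ Diego: 09:30–10:05, 11:45–13:05.
Gita ∩ Jamal ∩ Diego ∩ Hassan: 09:30–10:05, 12:25–13:05.
Gita ∩ Jamal ∩ Diego ∩ Hassan ∩ Ximena: 09:45–10:05, 12:25–12:30.
Total common minutes: 20 + 5 = 25.

25 minutes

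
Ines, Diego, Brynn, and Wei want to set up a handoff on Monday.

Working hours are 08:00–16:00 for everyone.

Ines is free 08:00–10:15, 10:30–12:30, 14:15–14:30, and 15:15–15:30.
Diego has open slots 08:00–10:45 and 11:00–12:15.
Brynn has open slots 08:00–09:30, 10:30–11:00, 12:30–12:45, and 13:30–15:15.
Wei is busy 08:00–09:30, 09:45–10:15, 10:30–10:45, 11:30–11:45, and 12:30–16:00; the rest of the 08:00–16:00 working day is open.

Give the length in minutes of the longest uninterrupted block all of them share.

Wei free within 08:00–16:00: 09:30–09:45, 10:15–10:30, 10:45–11:30, 11:45–12:30.
Ines ∩ Diego: 08:00–10:15, 10:30–10:45, 11:00–12:15.
Ines ∩ Diego ∩ Brynn: 08:00–09:30, 10:30–10:45.
Ines ∩ Diego ∩ Brynn ∩ Wei: (none).
No common window.

0 minutes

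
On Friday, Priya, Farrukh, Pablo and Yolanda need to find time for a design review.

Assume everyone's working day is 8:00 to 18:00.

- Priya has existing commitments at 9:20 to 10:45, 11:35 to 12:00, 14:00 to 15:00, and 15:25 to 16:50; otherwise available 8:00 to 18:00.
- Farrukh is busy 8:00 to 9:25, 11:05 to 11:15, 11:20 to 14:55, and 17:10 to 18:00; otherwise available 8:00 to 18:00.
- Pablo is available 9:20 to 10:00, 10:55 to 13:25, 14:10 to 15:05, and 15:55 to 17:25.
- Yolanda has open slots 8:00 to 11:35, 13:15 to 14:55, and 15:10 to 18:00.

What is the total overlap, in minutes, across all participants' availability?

35 minutes

Priya free within 08:00–18:00: 08:00–09:20, 10:45–11:35, 12:00–14:00, 15:00–15:25, 16:50–18:00.
Farrukh free within 08:00–18:00: 09:25–11:05, 11:15–11:20, 14:55–17:10.
Priya ∩ Farrukh: 10:45–11:05, 11:15–11:20, 15:00–15:25, 16:50–17:10.
Priya ∩ Farrukh ∩ Pablo: 10:55–11:05, 11:15–11:20, 15:00–15:05, 16:50–17:10.
Priya ∩ Farrukh ∩ Pablo ∩ Yolanda: 10:55–11:05, 11:15–11:20, 16:50–17:10.
Total common minutes: 10 + 5 + 20 = 35.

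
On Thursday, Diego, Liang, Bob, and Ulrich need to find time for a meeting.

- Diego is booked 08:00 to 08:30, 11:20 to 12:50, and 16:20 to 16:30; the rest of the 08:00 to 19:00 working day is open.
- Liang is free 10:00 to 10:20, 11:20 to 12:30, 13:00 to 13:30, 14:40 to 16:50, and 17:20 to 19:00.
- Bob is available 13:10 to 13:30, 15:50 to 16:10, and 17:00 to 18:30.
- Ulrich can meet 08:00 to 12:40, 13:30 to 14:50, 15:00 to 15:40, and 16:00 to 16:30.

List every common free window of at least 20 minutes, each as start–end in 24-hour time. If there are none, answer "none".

Diego free within 08:00–19:00: 08:30–11:20, 12:50–16:20, 16:30–19:00.
Diego ∩ Liang: 10:00–10:20, 13:00–13:30, 14:40–16:20, 16:30–16:50, 17:20–19:00.
Diego ∩ Liang ∩ Bob: 13:10–13:30, 15:50–16:10, 17:20–18:30.
Diego ∩ Liang ∩ Bob ∩ Ulrich: 16:00–16:10.
Windows ≥ 20 min: (none).

none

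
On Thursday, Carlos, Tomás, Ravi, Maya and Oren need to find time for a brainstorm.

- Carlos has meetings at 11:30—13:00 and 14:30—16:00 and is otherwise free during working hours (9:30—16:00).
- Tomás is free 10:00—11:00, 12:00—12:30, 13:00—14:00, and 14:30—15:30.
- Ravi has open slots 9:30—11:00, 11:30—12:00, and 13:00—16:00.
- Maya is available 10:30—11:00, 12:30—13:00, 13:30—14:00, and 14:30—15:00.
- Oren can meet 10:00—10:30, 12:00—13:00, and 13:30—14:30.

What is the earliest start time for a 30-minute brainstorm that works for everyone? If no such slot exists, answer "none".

Carlos free within 09:30–16:00: 09:30–11:30, 13:00–14:30.
Carlos ∩ Tomás: 10:00–11:00, 13:00–14:00.
Carlos ∩ Tomás ∩ Ravi: 10:00–11:00, 13:00–14:00.
Carlos ∩ Tomás ∩ Ravi ∩ Maya: 10:30–11:00, 13:30–14:00.
Carlos ∩ Tomás ∩ Ravi ∩ Maya ∩ Oren: 13:30–14:00.
Windows ≥ 30 min: 13:30–14:00.
Earliest such window starts at 13:30.

13:30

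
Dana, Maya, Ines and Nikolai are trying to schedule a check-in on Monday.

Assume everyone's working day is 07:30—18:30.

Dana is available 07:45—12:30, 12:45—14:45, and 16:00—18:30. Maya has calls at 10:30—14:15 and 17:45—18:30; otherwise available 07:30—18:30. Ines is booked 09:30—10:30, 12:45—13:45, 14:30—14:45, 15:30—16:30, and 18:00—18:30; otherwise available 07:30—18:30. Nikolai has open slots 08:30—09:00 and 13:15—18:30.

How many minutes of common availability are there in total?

120 minutes

Maya free within 07:30–18:30: 07:30–10:30, 14:15–17:45.
Ines free within 07:30–18:30: 07:30–09:30, 10:30–12:45, 13:45–14:30, 14:45–15:30, 16:30–18:00.
Dana ∩ Maya: 07:45–10:30, 14:15–14:45, 16:00–17:45.
Dana ∩ Maya ∩ Ines: 07:45–09:30, 14:15–14:30, 16:30–17:45.
Dana ∩ Maya ∩ Ines ∩ Nikolai: 08:30–09:00, 14:15–14:30, 16:30–17:45.
Total common minutes: 30 + 15 + 75 = 120.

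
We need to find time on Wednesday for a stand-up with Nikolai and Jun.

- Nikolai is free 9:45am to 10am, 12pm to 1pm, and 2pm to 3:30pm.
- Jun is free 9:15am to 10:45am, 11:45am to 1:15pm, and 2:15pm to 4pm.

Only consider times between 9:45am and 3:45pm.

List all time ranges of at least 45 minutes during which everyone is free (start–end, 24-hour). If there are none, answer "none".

Nikolai ∩ Jun: 09:45–10:00, 12:00–13:00, 14:15–15:30.
Restricted to 09:45–15:45: 09:45–10:00, 12:00–13:00, 14:15–15:30.
Windows ≥ 45 min: 12:00–13:00, 14:15–15:30.

12:00–13:00, 14:15–15:30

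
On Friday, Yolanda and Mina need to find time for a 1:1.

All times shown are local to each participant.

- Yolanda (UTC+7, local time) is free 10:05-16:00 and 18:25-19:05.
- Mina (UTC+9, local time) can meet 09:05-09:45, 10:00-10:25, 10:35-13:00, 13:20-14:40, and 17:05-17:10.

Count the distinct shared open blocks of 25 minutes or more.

2

Yolanda → UTC: 03:05–09:00, 11:25–12:05.
Mina → UTC: 00:05–00:45, 01:00–01:25, 01:35–04:00, 04:20–05:40, 08:05–08:10.
Yolanda ∩ Mina: 03:05–04:00, 04:20–05:40, 08:05–08:10.
Windows ≥ 25 min: 03:05–04:00, 04:20–05:40.
That's 2 windows.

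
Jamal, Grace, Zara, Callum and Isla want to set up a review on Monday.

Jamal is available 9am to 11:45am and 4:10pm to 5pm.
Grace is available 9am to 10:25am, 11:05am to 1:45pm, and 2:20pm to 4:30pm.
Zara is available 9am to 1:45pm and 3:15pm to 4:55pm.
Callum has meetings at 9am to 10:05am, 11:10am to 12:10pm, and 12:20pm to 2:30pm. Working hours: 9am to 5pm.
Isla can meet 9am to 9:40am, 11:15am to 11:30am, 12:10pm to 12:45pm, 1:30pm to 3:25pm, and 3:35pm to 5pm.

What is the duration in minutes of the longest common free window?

20 minutes

Callum free within 09:00–17:00: 10:05–11:10, 12:10–12:20, 14:30–17:00.
Jamal ∩ Grace: 09:00–10:25, 11:05–11:45, 16:10–16:30.
Jamal ∩ Grace ∩ Zara: 09:00–10:25, 11:05–11:45, 16:10–16:30.
Jamal ∩ Grace ∩ Zara ∩ Callum: 10:05–10:25, 11:05–11:10, 16:10–16:30.
Jamal ∩ Grace ∩ Zara ∩ Callum ∩ Isla: 16:10–16:30.
Single common window of 20 minutes.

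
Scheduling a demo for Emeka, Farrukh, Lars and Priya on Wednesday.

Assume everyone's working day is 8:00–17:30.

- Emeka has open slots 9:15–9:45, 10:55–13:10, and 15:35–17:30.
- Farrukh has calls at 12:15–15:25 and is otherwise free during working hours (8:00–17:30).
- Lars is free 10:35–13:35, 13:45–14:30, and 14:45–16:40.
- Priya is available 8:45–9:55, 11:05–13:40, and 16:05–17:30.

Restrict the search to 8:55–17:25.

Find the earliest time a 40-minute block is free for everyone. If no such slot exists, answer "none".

11:05

Farrukh free within 08:00–17:30: 08:00–12:15, 15:25–17:30.
Emeka ∩ Farrukh: 09:15–09:45, 10:55–12:15, 15:35–17:30.
Emeka ∩ Farrukh ∩ Lars: 10:55–12:15, 15:35–16:40.
Emeka ∩ Farrukh ∩ Lars ∩ Priya: 11:05–12:15, 16:05–16:40.
Restricted to 08:55–17:25: 11:05–12:15, 16:05–16:40.
Windows ≥ 40 min: 11:05–12:15.
Earliest such window starts at 11:05.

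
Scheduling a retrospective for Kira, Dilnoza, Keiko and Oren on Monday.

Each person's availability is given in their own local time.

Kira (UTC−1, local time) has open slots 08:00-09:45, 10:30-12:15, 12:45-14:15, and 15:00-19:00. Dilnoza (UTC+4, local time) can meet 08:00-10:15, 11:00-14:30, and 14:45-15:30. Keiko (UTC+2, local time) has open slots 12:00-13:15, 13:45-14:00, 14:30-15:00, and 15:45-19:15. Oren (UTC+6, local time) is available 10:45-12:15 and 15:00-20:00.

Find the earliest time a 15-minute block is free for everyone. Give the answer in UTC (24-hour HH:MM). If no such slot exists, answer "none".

Kira → UTC: 09:00–10:45, 11:30–13:15, 13:45–15:15, 16:00–20:00.
Dilnoza → UTC: 04:00–06:15, 07:00–10:30, 10:45–11:30.
Keiko → UTC: 10:00–11:15, 11:45–12:00, 12:30–13:00, 13:45–17:15.
Oren → UTC: 04:45–06:15, 09:00–14:00.
Kira ∩ Dilnoza: 09:00–10:30.
Kira ∩ Dilnoza ∩ Keiko: 10:00–10:30.
Kira ∩ Dilnoza ∩ Keiko ∩ Oren: 10:00–10:30.
Windows ≥ 15 min: 10:00–10:30.
Earliest such window starts at 10:00.

10:00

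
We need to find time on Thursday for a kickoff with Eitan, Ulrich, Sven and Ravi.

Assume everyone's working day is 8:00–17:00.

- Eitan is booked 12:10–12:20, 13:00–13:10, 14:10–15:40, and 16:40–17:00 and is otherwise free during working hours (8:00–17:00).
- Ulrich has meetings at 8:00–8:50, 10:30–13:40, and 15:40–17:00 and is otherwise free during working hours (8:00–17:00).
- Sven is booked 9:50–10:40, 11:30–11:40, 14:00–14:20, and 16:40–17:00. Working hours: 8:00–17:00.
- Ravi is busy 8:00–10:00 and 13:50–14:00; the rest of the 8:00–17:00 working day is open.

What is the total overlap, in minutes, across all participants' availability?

10 minutes

Eitan free within 08:00–17:00: 08:00–12:10, 12:20–13:00, 13:10–14:10, 15:40–16:40.
Ulrich free within 08:00–17:00: 08:50–10:30, 13:40–15:40.
Sven free within 08:00–17:00: 08:00–09:50, 10:40–11:30, 11:40–14:00, 14:20–16:40.
Ravi free within 08:00–17:00: 10:00–13:50, 14:00–17:00.
Eitan ∩ Ulrich: 08:50–10:30, 13:40–14:10.
Eitan ∩ Ulrich ∩ Sven: 08:50–09:50, 13:40–14:00.
Eitan ∩ Ulrich ∩ Sven ∩ Ravi: 13:40–13:50.
Total common minutes: 10.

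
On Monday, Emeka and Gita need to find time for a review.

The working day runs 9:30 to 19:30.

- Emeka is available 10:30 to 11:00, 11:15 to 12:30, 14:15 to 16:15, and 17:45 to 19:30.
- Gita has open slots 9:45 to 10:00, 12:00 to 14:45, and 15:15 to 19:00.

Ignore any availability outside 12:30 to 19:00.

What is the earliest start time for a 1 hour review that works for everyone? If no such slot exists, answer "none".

Emeka ∩ Gita: 12:00–12:30, 14:15–14:45, 15:15–16:15, 17:45–19:00.
Restricted to 12:30–19:00: 14:15–14:45, 15:15–16:15, 17:45–19:00.
Windows ≥ 60 min: 15:15–16:15, 17:45–19:00.
Earliest such window starts at 15:15.

15:15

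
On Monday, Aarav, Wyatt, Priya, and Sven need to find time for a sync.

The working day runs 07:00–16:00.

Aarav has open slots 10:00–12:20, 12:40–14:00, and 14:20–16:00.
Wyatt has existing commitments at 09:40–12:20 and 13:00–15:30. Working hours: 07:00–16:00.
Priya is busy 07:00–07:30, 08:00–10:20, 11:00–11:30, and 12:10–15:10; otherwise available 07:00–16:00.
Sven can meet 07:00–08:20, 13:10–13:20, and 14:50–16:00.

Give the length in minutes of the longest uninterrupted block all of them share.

Wyatt free within 07:00–16:00: 07:00–09:40, 12:20–13:00, 15:30–16:00.
Priya free within 07:00–16:00: 07:30–08:00, 10:20–11:00, 11:30–12:10, 15:10–16:00.
Aarav ∩ Wyatt: 12:40–13:00, 15:30–16:00.
Aarav ∩ Wyatt ∩ Priya: 15:30–16:00.
Aarav ∩ Wyatt ∩ Priya ∩ Sven: 15:30–16:00.
Single common window of 30 minutes.

30 minutes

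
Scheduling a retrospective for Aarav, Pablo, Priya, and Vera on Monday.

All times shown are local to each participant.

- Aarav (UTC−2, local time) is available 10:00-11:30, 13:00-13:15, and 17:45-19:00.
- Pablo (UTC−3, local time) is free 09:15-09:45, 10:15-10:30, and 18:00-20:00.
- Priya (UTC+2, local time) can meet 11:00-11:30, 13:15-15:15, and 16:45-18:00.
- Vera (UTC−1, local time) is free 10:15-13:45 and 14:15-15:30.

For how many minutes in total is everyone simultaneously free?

30 minutes

Aarav → UTC: 12:00–13:30, 15:00–15:15, 19:45–21:00.
Pablo → UTC: 12:15–12:45, 13:15–13:30, 21:00–23:00.
Priya → UTC: 09:00–09:30, 11:15–13:15, 14:45–16:00.
Vera → UTC: 11:15–14:45, 15:15–16:30.
Aarav ∩ Pablo: 12:15–12:45, 13:15–13:30.
Aarav ∩ Pablo ∩ Priya: 12:15–12:45.
Aarav ∩ Pablo ∩ Priya ∩ Vera: 12:15–12:45.
Total common minutes: 30.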